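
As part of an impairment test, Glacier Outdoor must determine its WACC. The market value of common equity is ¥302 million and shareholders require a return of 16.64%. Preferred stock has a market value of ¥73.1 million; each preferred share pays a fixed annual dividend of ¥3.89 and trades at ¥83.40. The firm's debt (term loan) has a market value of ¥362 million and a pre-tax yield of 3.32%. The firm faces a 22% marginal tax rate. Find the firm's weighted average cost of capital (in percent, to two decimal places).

Cost of preferred: Rp = 3.89 / 83.4 = 4.6643%.
Total capital V = 302 + 73.1 + 362 = 737.1.
Equity: weight = 302/737.1 = 0.4097; cost = 16.64%.
Preferred: weight = 73.1/737.1 = 0.0992; cost = 4.6643%.
Term loan: weight = 362/737.1 = 0.4911; after-tax cost = 3.32% × (1 − 22%) = 2.5896%.
WACC = 0.4097 × 16.6400% + 0.0992 × 4.6643% + 0.4911 × 2.5896% = 8.5520%.

8.55%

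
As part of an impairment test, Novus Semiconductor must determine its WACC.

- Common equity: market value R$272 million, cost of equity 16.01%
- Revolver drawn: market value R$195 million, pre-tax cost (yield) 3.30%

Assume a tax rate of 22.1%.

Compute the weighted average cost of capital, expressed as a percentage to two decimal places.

10.40%

Total capital V = 272 + 195 = 467.
Equity: weight = 272/467 = 0.5824; cost = 16.01%.
Revolver drawn: weight = 195/467 = 0.4176; after-tax cost = 3.3% × (1 − 22.1%) = 2.5707%.
WACC = 0.5824 × 16.0100% + 0.4176 × 2.5707% = 10.3983%.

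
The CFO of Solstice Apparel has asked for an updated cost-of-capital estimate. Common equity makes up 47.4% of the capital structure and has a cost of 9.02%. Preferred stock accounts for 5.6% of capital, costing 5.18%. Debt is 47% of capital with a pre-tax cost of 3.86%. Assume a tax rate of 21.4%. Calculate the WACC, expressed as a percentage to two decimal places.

After-tax cost of debt = 3.86% × (1 − 21.4%) = 3.0340%.
WACC = 0.474 × 9.0200% + 0.056 × 5.1800% + 0.470 × 3.0340% = 5.9915%.

5.99%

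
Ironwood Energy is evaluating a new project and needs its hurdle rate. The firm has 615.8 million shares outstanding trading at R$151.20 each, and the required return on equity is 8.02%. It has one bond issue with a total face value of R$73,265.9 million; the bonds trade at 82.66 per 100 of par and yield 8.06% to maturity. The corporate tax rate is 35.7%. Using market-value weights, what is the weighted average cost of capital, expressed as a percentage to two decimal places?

Market value of equity E = 151.2 × 615.8m = 93108.96m. Market value of debt D = 73265.9m × 82.66/100 = 60561.59294m.
Total capital V = 93108.96 + 60561.59294 = 153670.55294.
Equity: weight = 93108.96/153670.55294 = 0.6059; cost = 8.02%.
Bonds outstanding: weight = 60561.59294/153670.55294 = 0.3941; after-tax cost = 8.06% × (1 − 35.7%) = 5.1826%.
WACC = 0.6059 × 8.0200% + 0.3941 × 5.1826% = 6.9018%.

6.90%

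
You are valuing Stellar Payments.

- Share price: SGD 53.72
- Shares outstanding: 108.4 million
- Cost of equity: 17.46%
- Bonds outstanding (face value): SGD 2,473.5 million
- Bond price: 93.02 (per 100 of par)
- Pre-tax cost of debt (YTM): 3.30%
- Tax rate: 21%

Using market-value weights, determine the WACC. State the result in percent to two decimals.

Market value of equity E = 53.72 × 108.4m = 5823.248m. Market value of debt D = 2473.5m × 93.02/100 = 2300.8497m.
Total capital V = 5823.248 + 2300.8497 = 8124.0977.
Equity: weight = 5823.248/8124.0977 = 0.7168; cost = 17.46%.
Bonds outstanding: weight = 2300.8497/8124.0977 = 0.2832; after-tax cost = 3.3% × (1 − 21%) = 2.6070%.
WACC = 0.7168 × 17.4600% + 0.2832 × 2.6070% = 13.2534%.

13.25%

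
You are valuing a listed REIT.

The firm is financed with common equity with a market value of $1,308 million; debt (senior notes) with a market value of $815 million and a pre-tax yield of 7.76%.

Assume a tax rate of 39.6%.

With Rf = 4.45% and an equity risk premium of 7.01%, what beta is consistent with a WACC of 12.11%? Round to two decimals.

Total capital V = 1308 + 815 = 2123.
Equity weight = 1308/2123 = 0.6161.
Senior notes weight = 815/2123 = 0.3839.
Debt contribution = 0.3839 × 7.76% × (1 − 39.6%) = 1.7993%.
Required equity contribution = 12.11% − 1.7993% = 10.3107%  ⇒  Re = 16.7352%.
CAPM: 16.7352% = 4.45% + β × 7.01%  ⇒  β = 1.7525.

1.75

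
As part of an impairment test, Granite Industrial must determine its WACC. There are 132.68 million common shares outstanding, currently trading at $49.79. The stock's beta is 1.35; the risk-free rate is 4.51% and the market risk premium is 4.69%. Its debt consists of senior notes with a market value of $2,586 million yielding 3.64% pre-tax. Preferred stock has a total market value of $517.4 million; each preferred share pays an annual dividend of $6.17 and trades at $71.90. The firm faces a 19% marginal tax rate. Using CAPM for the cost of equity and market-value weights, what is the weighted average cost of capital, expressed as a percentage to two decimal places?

8.62%

Cost of equity via CAPM: Re = 4.51% + 1.35 × 4.69% = 10.8415%.
Cost of preferred: Rp = 6.17 / 71.9 = 8.5814%.
Market value of equity E = 49.79 × 132.68m = 6606.1372m.
Total capital V = 6606.1372 + 517.4 + 2586 = 9709.5372.
Equity: weight = 6606.1372/9709.5372 = 0.6804; cost = 10.8415%.
Preferred: weight = 517.4/9709.5372 = 0.0533; cost = 8.5814%.
Senior notes: weight = 2586/9709.5372 = 0.2663; after-tax cost = 3.64% × (1 − 19%) = 2.9484%.
WACC = 0.6804 × 10.8415% + 0.0533 × 8.5814% + 0.2663 × 2.9484% = 8.6188%.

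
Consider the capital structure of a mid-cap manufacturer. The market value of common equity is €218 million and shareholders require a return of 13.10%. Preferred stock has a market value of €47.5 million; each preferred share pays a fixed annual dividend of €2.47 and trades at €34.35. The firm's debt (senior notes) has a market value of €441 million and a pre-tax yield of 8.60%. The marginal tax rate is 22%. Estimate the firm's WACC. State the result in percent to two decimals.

Cost of preferred: Rp = 2.47 / 34.35 = 7.1907%.
Total capital V = 218 + 47.5 + 441 = 706.5.
Equity: weight = 218/706.5 = 0.3086; cost = 13.1%.
Preferred: weight = 47.5/706.5 = 0.0672; cost = 7.1907%.
Senior notes: weight = 441/706.5 = 0.6242; after-tax cost = 8.6% × (1 − 22%) = 6.7080%.
WACC = 0.3086 × 13.1000% + 0.0672 × 7.1907% + 0.6242 × 6.7080% = 8.7128%.

8.71%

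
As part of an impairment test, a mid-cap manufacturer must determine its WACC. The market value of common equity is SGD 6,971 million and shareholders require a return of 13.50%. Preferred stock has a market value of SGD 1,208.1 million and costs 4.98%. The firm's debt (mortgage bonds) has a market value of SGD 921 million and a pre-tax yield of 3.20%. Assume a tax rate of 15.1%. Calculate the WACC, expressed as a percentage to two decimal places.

Total capital V = 6971 + 1208.1 + 921 = 9100.1.
Equity: weight = 6971/9100.1 = 0.7660; cost = 13.5%.
Preferred: weight = 1208.1/9100.1 = 0.1328; cost = 4.98%.
Mortgage bonds: weight = 921/9100.1 = 0.1012; after-tax cost = 3.2% × (1 − 15.1%) = 2.7168%.
WACC = 0.7660 × 13.5000% + 0.1328 × 4.9800% + 0.1012 × 2.7168% = 11.2776%.

11.28%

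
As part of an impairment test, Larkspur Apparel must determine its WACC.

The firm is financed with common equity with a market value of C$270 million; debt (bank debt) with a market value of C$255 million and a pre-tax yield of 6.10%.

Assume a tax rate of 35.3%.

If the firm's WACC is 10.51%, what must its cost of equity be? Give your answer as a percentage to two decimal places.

16.71%

Total capital V = 270 + 255 = 525.
Equity weight = 270/525 = 0.5143.
Bank debt weight = 255/525 = 0.4857.
Debt contribution = 0.4857 × 6.1% × (1 − 35.3%) = 1.9170%.
Required equity contribution = 10.51% − 1.9170% = 8.5930%.
Re = 8.5930% / 0.5143 = 16.7087%.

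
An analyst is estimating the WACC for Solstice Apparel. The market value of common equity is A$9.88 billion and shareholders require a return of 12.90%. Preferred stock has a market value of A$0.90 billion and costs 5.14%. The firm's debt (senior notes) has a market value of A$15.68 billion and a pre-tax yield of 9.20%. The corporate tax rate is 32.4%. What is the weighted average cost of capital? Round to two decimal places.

Total capital V = 9.88 + 0.9 + 15.68 = 26.46.
Equity: weight = 9.88/26.46 = 0.3734; cost = 12.9%.
Preferred: weight = 0.9/26.46 = 0.0340; cost = 5.14%.
Senior notes: weight = 15.68/26.46 = 0.5926; after-tax cost = 9.2% × (1 − 32.4%) = 6.2192%.
WACC = 0.3734 × 12.9000% + 0.0340 × 5.1400% + 0.5926 × 6.2192% = 8.6771%.

8.68%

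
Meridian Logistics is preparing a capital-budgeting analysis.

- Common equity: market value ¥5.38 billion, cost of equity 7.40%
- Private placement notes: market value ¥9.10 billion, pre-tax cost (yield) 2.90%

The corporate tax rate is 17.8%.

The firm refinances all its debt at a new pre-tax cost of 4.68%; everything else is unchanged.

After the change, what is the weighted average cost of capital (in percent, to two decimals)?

5.17%

After the change:
Total capital V = 5.38 + 9.1 = 14.48.
Equity: weight = 5.38/14.48 = 0.3715; cost = 7.4%.
Private placement notes: weight = 9.1/14.48 = 0.6285; after-tax cost = 4.68% × (1 − 17.8%) = 3.8470%.
WACC = 0.3715 × 7.4000% + 0.6285 × 3.8470% = 5.1671%.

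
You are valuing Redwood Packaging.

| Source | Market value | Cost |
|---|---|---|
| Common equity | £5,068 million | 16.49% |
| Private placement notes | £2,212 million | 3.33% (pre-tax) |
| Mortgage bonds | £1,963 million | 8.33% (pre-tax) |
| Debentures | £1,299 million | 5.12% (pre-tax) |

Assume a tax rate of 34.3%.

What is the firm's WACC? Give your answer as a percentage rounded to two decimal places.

Total capital V = 5068 + 2212 + 1963 + 1299 = 10542.
Equity: weight = 5068/10542 = 0.4807; cost = 16.49%.
Private placement notes: weight = 2212/10542 = 0.2098; after-tax cost = 3.33% × (1 − 34.3%) = 2.1878%.
Mortgage bonds: weight = 1963/10542 = 0.1862; after-tax cost = 8.33% × (1 − 34.3%) = 5.4728%.
Debentures: weight = 1299/10542 = 0.1232; after-tax cost = 5.12% × (1 − 34.3%) = 3.3638%.
WACC = 0.4807 × 16.4900% + 0.2098 × 2.1878% + 0.1862 × 5.4728% + 0.1232 × 3.3638% = 9.8201%.

9.82%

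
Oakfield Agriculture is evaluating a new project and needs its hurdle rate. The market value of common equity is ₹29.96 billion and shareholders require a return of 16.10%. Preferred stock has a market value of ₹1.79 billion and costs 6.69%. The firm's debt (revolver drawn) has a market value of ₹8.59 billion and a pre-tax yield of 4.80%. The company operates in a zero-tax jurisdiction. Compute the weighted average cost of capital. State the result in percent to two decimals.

Total capital V = 29.96 + 1.79 + 8.59 = 40.34.
Equity: weight = 29.96/40.34 = 0.7427; cost = 16.1%.
Preferred: weight = 1.79/40.34 = 0.0444; cost = 6.69%.
Revolver drawn: weight = 8.59/40.34 = 0.2129; after-tax cost = 4.8% × (1 − 0%) = 4.8000%.
WACC = 0.7427 × 16.1000% + 0.0444 × 6.6900% + 0.2129 × 4.8000% = 13.2762%.

13.28%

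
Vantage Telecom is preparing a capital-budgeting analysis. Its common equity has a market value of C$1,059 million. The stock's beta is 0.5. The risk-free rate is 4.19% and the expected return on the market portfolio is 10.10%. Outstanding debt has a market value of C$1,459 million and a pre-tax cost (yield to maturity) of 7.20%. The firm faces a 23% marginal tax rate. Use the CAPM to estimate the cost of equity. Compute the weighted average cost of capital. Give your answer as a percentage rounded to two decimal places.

6.22%

Market risk premium = 10.1% − 4.19% = 5.91%.
Cost of equity via CAPM: Re = 4.19% + 0.5 × 5.91% = 7.1450%.
Total capital V = 1059 + 1459 = 2518.
Equity: weight = 1059/2518 = 0.4206; cost = 7.145%.
Debt: weight = 1459/2518 = 0.5794; after-tax cost = 7.2% × (1 − 23%) = 5.5440%.
WACC = 0.4206 × 7.1450% + 0.5794 × 5.5440% = 6.2173%.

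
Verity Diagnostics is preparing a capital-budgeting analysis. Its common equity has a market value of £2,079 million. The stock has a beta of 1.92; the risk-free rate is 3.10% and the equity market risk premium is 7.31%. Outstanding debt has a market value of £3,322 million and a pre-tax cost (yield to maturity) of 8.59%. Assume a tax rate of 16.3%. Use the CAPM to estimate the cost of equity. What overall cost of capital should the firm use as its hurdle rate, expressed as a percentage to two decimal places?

Cost of equity via CAPM: Re = 3.1% + 1.92 × 7.31% = 17.1352%.
Total capital V = 2079 + 3322 = 5401.
Equity: weight = 2079/5401 = 0.3849; cost = 17.1352%.
Debt: weight = 3322/5401 = 0.6151; after-tax cost = 8.59% × (1 − 16.3%) = 7.1898%.
WACC = 0.3849 × 17.1352% + 0.6151 × 7.1898% = 11.0181%.

11.02%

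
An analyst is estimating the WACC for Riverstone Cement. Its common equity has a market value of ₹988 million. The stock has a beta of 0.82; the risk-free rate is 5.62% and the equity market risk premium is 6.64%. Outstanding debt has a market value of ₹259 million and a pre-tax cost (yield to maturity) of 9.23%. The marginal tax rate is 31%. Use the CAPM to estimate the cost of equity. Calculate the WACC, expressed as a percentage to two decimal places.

10.09%

Cost of equity via CAPM: Re = 5.62% + 0.82 × 6.64% = 11.0648%.
Total capital V = 988 + 259 = 1247.
Equity: weight = 988/1247 = 0.7923; cost = 11.0648%.
Debt: weight = 259/1247 = 0.2077; after-tax cost = 9.23% × (1 − 31%) = 6.3687%.
WACC = 0.7923 × 11.0648% + 0.2077 × 6.3687% = 10.0894%.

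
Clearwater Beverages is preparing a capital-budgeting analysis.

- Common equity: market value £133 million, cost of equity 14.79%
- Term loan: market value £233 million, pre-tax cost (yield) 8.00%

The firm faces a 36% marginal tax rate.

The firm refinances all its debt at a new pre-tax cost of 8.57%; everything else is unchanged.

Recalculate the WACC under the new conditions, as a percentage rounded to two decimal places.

8.87%

After the change:
Total capital V = 133 + 233 = 366.
Equity: weight = 133/366 = 0.3634; cost = 14.79%.
Term loan: weight = 233/366 = 0.6366; after-tax cost = 8.57% × (1 − 36%) = 5.4848%.
WACC = 0.3634 × 14.7900% + 0.6366 × 5.4848% = 8.8662%.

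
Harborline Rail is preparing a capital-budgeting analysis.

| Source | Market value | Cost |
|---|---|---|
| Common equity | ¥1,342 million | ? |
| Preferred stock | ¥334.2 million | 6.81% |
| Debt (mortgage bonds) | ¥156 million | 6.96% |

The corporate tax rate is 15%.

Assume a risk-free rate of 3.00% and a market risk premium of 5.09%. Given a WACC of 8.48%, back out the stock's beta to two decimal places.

Total capital V = 1342 + 334.2 + 156 = 1832.2.
Equity weight = 1342/1832.2 = 0.7325.
Preferred weight = 334.2/1832.2 = 0.1824.
Mortgage bonds weight = 156/1832.2 = 0.0851.
Debt contribution = 0.0851 × 6.96% × (1 − 15%) = 0.5037%.
Preferred contribution = 0.1824 × 6.81% = 1.2422%.
Required equity contribution = 8.48% − 1.7459% = 6.7341%  ⇒  Re = 9.1939%.
CAPM: 9.1939% = 3.0% + β × 5.09%  ⇒  β = 1.2169.

1.22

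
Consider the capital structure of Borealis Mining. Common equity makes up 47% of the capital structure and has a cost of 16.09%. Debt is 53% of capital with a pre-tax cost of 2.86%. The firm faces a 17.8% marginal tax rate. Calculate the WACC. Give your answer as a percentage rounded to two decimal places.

8.81%

After-tax cost of debt = 2.86% × (1 − 17.8%) = 2.3509%.
WACC = 0.470 × 16.0900% + 0.530 × 2.3509% = 8.8083%.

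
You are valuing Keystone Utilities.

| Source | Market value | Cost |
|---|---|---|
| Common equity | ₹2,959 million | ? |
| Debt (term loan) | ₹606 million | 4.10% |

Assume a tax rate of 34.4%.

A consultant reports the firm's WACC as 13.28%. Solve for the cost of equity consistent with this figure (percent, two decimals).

Total capital V = 2959 + 606 = 3565.
Equity weight = 2959/3565 = 0.8300.
Term loan weight = 606/3565 = 0.1700.
Debt contribution = 0.1700 × 4.1% × (1 − 34.4%) = 0.4572%.
Required equity contribution = 13.28% − 0.4572% = 12.8228%.
Re = 12.8228% / 0.8300 = 15.4489%.

15.45%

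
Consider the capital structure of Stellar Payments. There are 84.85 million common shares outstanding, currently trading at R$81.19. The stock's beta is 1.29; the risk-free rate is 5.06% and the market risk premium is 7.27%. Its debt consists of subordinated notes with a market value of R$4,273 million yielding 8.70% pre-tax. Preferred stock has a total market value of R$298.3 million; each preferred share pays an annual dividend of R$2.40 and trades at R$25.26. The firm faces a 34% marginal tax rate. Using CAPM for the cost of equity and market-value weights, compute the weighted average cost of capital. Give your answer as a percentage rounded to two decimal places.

Cost of equity via CAPM: Re = 5.06% + 1.29 × 7.27% = 14.4383%.
Cost of preferred: Rp = 2.4 / 25.26 = 9.5012%.
Market value of equity E = 81.19 × 84.85m = 6888.9715m.
Total capital V = 6888.9715 + 298.3 + 4273 = 11460.2715.
Equity: weight = 6888.9715/11460.2715 = 0.6011; cost = 14.4383%.
Preferred: weight = 298.3/11460.2715 = 0.0260; cost = 9.5012%.
Subordinated notes: weight = 4273/11460.2715 = 0.3729; after-tax cost = 8.7% × (1 − 34%) = 5.7420%.
WACC = 0.6011 × 14.4383% + 0.0260 × 9.5012% + 0.3729 × 5.7420% = 11.0673%.

11.07%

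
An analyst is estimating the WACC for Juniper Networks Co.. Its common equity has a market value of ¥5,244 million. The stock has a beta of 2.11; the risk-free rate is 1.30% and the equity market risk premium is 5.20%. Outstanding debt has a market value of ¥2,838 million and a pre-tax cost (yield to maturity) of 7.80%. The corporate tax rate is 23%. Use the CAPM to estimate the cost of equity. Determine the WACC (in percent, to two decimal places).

Cost of equity via CAPM: Re = 1.3% + 2.11 × 5.2% = 12.2720%.
Total capital V = 5244 + 2838 = 8082.
Equity: weight = 5244/8082 = 0.6488; cost = 12.272%.
Debt: weight = 2838/8082 = 0.3512; after-tax cost = 7.8% × (1 − 23%) = 6.0060%.
WACC = 0.6488 × 12.2720% + 0.3512 × 6.0060% = 10.0717%.

10.07%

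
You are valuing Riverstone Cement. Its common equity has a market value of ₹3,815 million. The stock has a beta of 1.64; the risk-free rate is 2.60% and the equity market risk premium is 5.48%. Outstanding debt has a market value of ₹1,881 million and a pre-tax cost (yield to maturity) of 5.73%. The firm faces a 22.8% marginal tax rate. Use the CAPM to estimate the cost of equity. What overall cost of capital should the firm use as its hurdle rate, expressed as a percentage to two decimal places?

Cost of equity via CAPM: Re = 2.6% + 1.64 × 5.48% = 11.5872%.
Total capital V = 3815 + 1881 = 5696.
Equity: weight = 3815/5696 = 0.6698; cost = 11.5872%.
Debt: weight = 1881/5696 = 0.3302; after-tax cost = 5.73% × (1 − 22.8%) = 4.4236%.
WACC = 0.6698 × 11.5872% + 0.3302 × 4.4236% = 9.2215%.

9.22%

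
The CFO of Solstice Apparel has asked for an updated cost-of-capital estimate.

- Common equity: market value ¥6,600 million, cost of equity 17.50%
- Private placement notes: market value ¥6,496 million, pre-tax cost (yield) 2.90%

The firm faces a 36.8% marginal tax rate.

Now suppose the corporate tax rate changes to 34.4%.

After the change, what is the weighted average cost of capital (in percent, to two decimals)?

After the change:
Total capital V = 6600 + 6496 = 13096.
Equity: weight = 6600/13096 = 0.5040; cost = 17.5%.
Private placement notes: weight = 6496/13096 = 0.4960; after-tax cost = 2.9% × (1 − 34.4%) = 1.9024%.
WACC = 0.5040 × 17.5000% + 0.4960 × 1.9024% = 9.7631%.

9.76%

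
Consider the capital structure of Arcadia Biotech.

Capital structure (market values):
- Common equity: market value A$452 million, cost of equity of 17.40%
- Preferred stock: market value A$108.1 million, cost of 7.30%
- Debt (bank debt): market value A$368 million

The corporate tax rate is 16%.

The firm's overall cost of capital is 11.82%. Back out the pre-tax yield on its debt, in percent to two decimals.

Total capital V = 452 + 108.1 + 368 = 928.1.
Equity weight = 452/928.1 = 0.4870.
Preferred weight = 108.1/928.1 = 0.1165.
Bank debt weight = 368/928.1 = 0.3965.
Equity contribution = 0.4870 × 17.4% = 8.4741%.
Preferred contribution = 0.1165 × 7.3% = 0.8503%.
Remaining for debt = 11.82% − 9.3244% = 2.4956%.
Rd × (1 − 16%) × 0.3965 = 2.4956%  ⇒  Rd = 7.4929%.

7.49%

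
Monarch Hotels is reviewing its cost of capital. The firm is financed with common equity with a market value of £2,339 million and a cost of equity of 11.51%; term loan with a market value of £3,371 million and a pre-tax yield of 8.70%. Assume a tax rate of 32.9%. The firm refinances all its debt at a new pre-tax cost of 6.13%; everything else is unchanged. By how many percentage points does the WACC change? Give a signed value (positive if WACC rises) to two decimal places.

Current WACC:
Total capital V = 2339 + 3371 = 5710.
Equity: weight = 2339/5710 = 0.4096; cost = 11.51%.
Term loan: weight = 3371/5710 = 0.5904; after-tax cost = 8.7% × (1 − 32.9%) = 5.8377%.
WACC = 0.4096 × 11.5100% + 0.5904 × 5.8377% = 8.1613%.
After the change:
Total capital V = 2339 + 3371 = 5710.
Equity: weight = 2339/5710 = 0.4096; cost = 11.51%.
Term loan: weight = 3371/5710 = 0.5904; after-tax cost = 6.13% × (1 − 32.9%) = 4.1132%.
WACC = 0.4096 × 11.5100% + 0.5904 × 4.1132% = 7.1432%.
Change in WACC = 7.1432% − 8.1613% = -1.0181 pp.

-1.02 pp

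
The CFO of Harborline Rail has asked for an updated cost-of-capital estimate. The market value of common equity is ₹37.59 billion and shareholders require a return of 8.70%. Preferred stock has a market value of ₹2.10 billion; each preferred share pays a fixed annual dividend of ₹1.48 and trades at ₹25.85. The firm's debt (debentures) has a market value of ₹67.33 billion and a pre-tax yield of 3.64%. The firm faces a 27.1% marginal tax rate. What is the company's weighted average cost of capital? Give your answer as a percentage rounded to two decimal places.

4.84%

Cost of preferred: Rp = 1.48 / 25.85 = 5.7253%.
Total capital V = 37.59 + 2.1 + 67.33 = 107.02.
Equity: weight = 37.59/107.02 = 0.3512; cost = 8.7%.
Preferred: weight = 2.1/107.02 = 0.0196; cost = 5.7253%.
Debentures: weight = 67.33/107.02 = 0.6291; after-tax cost = 3.64% × (1 − 27.1%) = 2.6536%.
WACC = 0.3512 × 8.7000% + 0.0196 × 5.7253% + 0.6291 × 2.6536% = 4.8376%.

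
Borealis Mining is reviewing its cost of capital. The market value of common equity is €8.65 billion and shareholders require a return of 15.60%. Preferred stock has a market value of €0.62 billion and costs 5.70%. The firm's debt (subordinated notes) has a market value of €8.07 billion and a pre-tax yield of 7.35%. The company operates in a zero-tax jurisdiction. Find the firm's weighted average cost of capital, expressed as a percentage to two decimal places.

Total capital V = 8.65 + 0.62 + 8.07 = 17.34.
Equity: weight = 8.65/17.34 = 0.4988; cost = 15.6%.
Preferred: weight = 0.62/17.34 = 0.0358; cost = 5.7%.
Subordinated notes: weight = 8.07/17.34 = 0.4654; after-tax cost = 7.35% × (1 − 0%) = 7.3500%.
WACC = 0.4988 × 15.6000% + 0.0358 × 5.7000% + 0.4654 × 7.3500% = 11.4065%.

11.41%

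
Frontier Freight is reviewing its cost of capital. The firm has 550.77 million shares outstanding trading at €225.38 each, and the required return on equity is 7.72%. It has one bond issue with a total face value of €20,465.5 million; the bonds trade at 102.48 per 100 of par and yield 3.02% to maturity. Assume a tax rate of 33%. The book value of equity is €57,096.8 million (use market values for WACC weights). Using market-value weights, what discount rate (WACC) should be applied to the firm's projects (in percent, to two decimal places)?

Market value of equity E = 225.38 × 550.77m = 124132.5426m. Market value of debt D = 20465.5m × 102.48/100 = 20973.0444m.
Total capital V = 124132.5426 + 20973.0444 = 145105.587.
Equity: weight = 124132.5426/145105.587 = 0.8555; cost = 7.72%.
Bonds outstanding: weight = 20973.0444/145105.587 = 0.1445; after-tax cost = 3.02% × (1 − 33%) = 2.0234%.
WACC = 0.8555 × 7.7200% + 0.1445 × 2.0234% = 6.8966%.

6.90%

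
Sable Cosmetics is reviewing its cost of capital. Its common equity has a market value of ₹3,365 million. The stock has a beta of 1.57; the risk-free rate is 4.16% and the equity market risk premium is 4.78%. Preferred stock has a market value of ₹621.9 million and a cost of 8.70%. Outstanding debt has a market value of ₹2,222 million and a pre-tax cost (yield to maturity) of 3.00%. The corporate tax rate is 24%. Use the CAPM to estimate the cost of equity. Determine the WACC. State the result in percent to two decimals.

8.01%

Cost of equity via CAPM: Re = 4.16% + 1.57 × 4.78% = 11.6646%.
Total capital V = 3365 + 621.9 + 2222 = 6208.9.
Equity: weight = 3365/6208.9 = 0.5420; cost = 11.6646%.
Preferred: weight = 621.9/6208.9 = 0.1002; cost = 8.7%.
Debt: weight = 2222/6208.9 = 0.3579; after-tax cost = 3% × (1 − 24%) = 2.2800%.
WACC = 0.5420 × 11.6646% + 0.1002 × 8.7000% + 0.3579 × 2.2800% = 8.0092%.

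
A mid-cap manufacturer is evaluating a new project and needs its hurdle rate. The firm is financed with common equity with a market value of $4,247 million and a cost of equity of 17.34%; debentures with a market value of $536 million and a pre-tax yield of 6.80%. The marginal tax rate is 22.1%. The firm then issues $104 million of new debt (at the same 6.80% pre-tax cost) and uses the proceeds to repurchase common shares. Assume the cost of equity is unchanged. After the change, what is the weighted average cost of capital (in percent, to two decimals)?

After the change:
Total capital V = 4143 + 640 = 4783.
Equity: weight = 4143/4783 = 0.8662; cost = 17.34%.
Debentures: weight = 640/4783 = 0.1338; after-tax cost = 6.8% × (1 − 22.1%) = 5.2972%.
WACC = 0.8662 × 17.3400% + 0.1338 × 5.2972% = 15.7286%.

15.73%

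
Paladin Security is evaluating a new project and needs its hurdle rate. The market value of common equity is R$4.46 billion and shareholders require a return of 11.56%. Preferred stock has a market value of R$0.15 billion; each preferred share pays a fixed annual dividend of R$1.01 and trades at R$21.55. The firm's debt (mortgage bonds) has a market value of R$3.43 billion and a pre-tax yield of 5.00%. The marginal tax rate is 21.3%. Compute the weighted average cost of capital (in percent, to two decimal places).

8.18%

Cost of preferred: Rp = 1.01 / 21.55 = 4.6868%.
Total capital V = 4.46 + 0.15 + 3.43 = 8.04.
Equity: weight = 4.46/8.04 = 0.5547; cost = 11.56%.
Preferred: weight = 0.15/8.04 = 0.0187; cost = 4.6868%.
Mortgage bonds: weight = 3.43/8.04 = 0.4266; after-tax cost = 5% × (1 − 21.3%) = 3.9350%.
WACC = 0.5547 × 11.5600% + 0.0187 × 4.6868% + 0.4266 × 3.9350% = 8.1788%.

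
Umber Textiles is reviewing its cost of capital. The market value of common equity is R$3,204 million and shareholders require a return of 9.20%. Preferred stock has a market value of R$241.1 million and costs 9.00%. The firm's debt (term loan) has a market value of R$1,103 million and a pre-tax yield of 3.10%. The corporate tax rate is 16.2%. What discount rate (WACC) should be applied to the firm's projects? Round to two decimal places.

Total capital V = 3204 + 241.1 + 1103 = 4548.1.
Equity: weight = 3204/4548.1 = 0.7045; cost = 9.2%.
Preferred: weight = 241.1/4548.1 = 0.0530; cost = 9%.
Term loan: weight = 1103/4548.1 = 0.2425; after-tax cost = 3.1% × (1 − 16.2%) = 2.5978%.
WACC = 0.7045 × 9.2000% + 0.0530 × 9.0000% + 0.2425 × 2.5978% = 7.5882%.

7.59%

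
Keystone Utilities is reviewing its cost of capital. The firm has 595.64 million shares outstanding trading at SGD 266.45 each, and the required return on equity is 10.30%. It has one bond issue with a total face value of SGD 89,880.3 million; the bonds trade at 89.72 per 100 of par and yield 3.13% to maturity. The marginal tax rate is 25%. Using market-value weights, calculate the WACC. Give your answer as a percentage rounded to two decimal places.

7.62%

Market value of equity E = 266.45 × 595.64m = 158708.278m. Market value of debt D = 89880.3m × 89.72/100 = 80640.60516m.
Total capital V = 158708.278 + 80640.60516 = 239348.88316.
Equity: weight = 158708.278/239348.88316 = 0.6631; cost = 10.3%.
Bonds outstanding: weight = 80640.60516/239348.88316 = 0.3369; after-tax cost = 3.13% × (1 − 25%) = 2.3475%.
WACC = 0.6631 × 10.3000% + 0.3369 × 2.3475% = 7.6207%.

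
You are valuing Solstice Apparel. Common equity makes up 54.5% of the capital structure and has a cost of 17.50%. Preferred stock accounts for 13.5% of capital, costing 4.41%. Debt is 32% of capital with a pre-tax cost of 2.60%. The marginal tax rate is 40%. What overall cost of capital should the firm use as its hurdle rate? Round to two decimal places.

After-tax cost of debt = 2.6% × (1 − 40%) = 1.5600%.
WACC = 0.545 × 17.5000% + 0.135 × 4.4100% + 0.320 × 1.5600% = 10.6321%.

10.63%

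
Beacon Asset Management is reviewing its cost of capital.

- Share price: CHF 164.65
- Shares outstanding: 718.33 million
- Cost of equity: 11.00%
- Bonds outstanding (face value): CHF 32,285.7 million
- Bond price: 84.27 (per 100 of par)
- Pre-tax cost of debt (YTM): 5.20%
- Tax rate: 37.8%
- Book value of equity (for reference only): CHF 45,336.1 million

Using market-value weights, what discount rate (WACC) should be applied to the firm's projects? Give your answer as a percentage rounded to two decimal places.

Market value of equity E = 164.65 × 718.33m = 118273.0345m. Market value of debt D = 32285.7m × 84.27/100 = 27207.15939m.
Total capital V = 118273.0345 + 27207.15939 = 145480.19389.
Equity: weight = 118273.0345/145480.19389 = 0.8130; cost = 11%.
Bonds outstanding: weight = 27207.15939/145480.19389 = 0.1870; after-tax cost = 5.2% × (1 − 37.8%) = 3.2344%.
WACC = 0.8130 × 11.0000% + 0.1870 × 3.2344% = 9.5477%.

9.55%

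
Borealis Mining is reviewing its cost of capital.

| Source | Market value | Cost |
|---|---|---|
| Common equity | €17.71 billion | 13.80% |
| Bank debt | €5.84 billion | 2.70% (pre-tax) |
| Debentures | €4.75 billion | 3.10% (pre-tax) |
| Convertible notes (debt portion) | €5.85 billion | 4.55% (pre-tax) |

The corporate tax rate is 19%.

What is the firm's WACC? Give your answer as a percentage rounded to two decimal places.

Total capital V = 17.71 + 5.84 + 4.75 + 5.85 = 34.15.
Equity: weight = 17.71/34.15 = 0.5186; cost = 13.8%.
Bank debt: weight = 5.84/34.15 = 0.1710; after-tax cost = 2.7% × (1 − 19%) = 2.1870%.
Debentures: weight = 4.75/34.15 = 0.1391; after-tax cost = 3.1% × (1 − 19%) = 2.5110%.
Convertible notes (debt portion): weight = 5.85/34.15 = 0.1713; after-tax cost = 4.55% × (1 − 19%) = 3.6855%.
WACC = 0.5186 × 13.8000% + 0.1710 × 2.1870% + 0.1391 × 2.5110% + 0.1713 × 3.6855% = 8.5112%.

8.51%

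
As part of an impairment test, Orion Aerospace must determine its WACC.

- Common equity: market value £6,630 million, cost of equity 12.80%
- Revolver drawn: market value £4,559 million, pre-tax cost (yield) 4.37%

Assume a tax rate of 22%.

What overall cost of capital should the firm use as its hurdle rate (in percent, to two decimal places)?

Total capital V = 6630 + 4559 = 11189.
Equity: weight = 6630/11189 = 0.5925; cost = 12.8%.
Revolver drawn: weight = 4559/11189 = 0.4075; after-tax cost = 4.37% × (1 − 22%) = 3.4086%.
WACC = 0.5925 × 12.8000% + 0.4075 × 3.4086% = 8.9734%.

8.97%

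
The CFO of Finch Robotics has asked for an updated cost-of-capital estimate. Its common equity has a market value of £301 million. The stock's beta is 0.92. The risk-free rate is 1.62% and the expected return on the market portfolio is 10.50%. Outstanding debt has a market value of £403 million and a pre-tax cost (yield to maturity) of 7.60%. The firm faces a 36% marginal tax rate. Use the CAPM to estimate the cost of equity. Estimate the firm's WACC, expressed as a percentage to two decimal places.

6.97%

Market risk premium = 10.5% − 1.62% = 8.88%.
Cost of equity via CAPM: Re = 1.62% + 0.92 × 8.88% = 9.7896%.
Total capital V = 301 + 403 = 704.
Equity: weight = 301/704 = 0.4276; cost = 9.7896%.
Debt: weight = 403/704 = 0.5724; after-tax cost = 7.6% × (1 − 36%) = 4.8640%.
WACC = 0.4276 × 9.7896% + 0.5724 × 4.8640% = 6.9700%.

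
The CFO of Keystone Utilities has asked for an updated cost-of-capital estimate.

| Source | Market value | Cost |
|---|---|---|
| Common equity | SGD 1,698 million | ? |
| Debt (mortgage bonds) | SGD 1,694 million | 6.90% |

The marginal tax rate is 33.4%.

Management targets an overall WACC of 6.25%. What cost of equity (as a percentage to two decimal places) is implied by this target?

Total capital V = 1698 + 1694 = 3392.
Equity weight = 1698/3392 = 0.5006.
Mortgage bonds weight = 1694/3392 = 0.4994.
Debt contribution = 0.4994 × 6.9% × (1 − 33.4%) = 2.2950%.
Required equity contribution = 6.25% − 2.2950% = 3.9550%.
Re = 3.9550% / 0.5006 = 7.9007%.

7.90%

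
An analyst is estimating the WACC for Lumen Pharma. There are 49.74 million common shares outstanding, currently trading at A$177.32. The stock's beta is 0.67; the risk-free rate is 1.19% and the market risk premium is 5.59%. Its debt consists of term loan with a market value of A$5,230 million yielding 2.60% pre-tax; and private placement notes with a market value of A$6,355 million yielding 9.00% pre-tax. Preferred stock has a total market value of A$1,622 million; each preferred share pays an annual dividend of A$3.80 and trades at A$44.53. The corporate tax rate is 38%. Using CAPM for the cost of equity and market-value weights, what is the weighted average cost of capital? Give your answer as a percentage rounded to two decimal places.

Cost of equity via CAPM: Re = 1.19% + 0.67 × 5.59% = 4.9353%.
Cost of preferred: Rp = 3.8 / 44.53 = 8.5336%.
Market value of equity E = 177.32 × 49.74m = 8819.8968m.
Total capital V = 8819.8968 + 1622 + 5230 + 6355 = 22026.8968.
Equity: weight = 8819.8968/22026.8968 = 0.4004; cost = 4.9353%.
Preferred: weight = 1622/22026.8968 = 0.0736; cost = 8.5336%.
Term loan: weight = 5230/22026.8968 = 0.2374; after-tax cost = 2.6% × (1 − 38%) = 1.6120%.
Private placement notes: weight = 6355/22026.8968 = 0.2885; after-tax cost = 9% × (1 − 38%) = 5.5800%.
WACC = 0.4004 × 4.9353% + 0.0736 × 8.5336% + 0.2374 × 1.6120% + 0.2885 × 5.5800% = 4.5972%.

4.60%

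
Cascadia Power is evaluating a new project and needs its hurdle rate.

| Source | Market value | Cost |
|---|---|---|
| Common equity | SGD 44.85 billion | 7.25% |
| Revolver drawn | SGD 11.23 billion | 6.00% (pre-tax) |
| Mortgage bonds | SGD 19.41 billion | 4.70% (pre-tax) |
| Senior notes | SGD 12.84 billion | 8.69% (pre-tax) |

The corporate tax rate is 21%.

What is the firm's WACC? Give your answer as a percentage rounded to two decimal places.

6.10%

Total capital V = 44.85 + 11.23 + 19.41 + 12.84 = 88.33.
Equity: weight = 44.85/88.33 = 0.5078; cost = 7.25%.
Revolver drawn: weight = 11.23/88.33 = 0.1271; after-tax cost = 6% × (1 − 21%) = 4.7400%.
Mortgage bonds: weight = 19.41/88.33 = 0.2197; after-tax cost = 4.7% × (1 − 21%) = 3.7130%.
Senior notes: weight = 12.84/88.33 = 0.1454; after-tax cost = 8.69% × (1 − 21%) = 6.8651%.
WACC = 0.5078 × 7.2500% + 0.1271 × 4.7400% + 0.2197 × 3.7130% + 0.1454 × 6.8651% = 6.0977%.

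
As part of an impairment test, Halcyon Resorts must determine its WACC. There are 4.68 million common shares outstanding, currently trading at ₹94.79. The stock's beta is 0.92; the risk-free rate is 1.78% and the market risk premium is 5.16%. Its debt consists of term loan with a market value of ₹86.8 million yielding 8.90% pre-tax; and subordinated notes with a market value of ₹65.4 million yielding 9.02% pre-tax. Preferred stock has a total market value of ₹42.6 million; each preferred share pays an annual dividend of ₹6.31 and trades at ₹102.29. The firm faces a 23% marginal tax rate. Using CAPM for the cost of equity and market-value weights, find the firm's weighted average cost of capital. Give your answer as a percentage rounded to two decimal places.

6.59%

Cost of equity via CAPM: Re = 1.78% + 0.92 × 5.16% = 6.5272%.
Cost of preferred: Rp = 6.31 / 102.29 = 6.1687%.
Market value of equity E = 94.79 × 4.68m = 443.6172m.
Total capital V = 443.6172 + 42.6 + 86.8 + 65.4 = 638.4172.
Equity: weight = 443.6172/638.4172 = 0.6949; cost = 6.5272%.
Preferred: weight = 42.6/638.4172 = 0.0667; cost = 6.1687%.
Term loan: weight = 86.8/638.4172 = 0.1360; after-tax cost = 8.9% × (1 − 23%) = 6.8530%.
Subordinated notes: weight = 65.4/638.4172 = 0.1024; after-tax cost = 9.02% × (1 − 23%) = 6.9454%.
WACC = 0.6949 × 6.5272% + 0.0667 × 6.1687% + 0.1360 × 6.8530% + 0.1024 × 6.9454% = 6.5904%.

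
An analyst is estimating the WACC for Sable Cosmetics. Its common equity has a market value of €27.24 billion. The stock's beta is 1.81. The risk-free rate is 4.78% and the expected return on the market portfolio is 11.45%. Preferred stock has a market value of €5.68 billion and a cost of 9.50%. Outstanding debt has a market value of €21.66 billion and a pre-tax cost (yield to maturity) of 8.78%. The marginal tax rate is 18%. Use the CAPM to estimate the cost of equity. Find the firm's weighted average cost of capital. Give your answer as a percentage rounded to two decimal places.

Market risk premium = 11.45% − 4.78% = 6.67%.
Cost of equity via CAPM: Re = 4.78% + 1.81 × 6.67% = 16.8527%.
Total capital V = 27.24 + 5.68 + 21.66 = 54.58.
Equity: weight = 27.24/54.58 = 0.4991; cost = 16.8527%.
Preferred: weight = 5.68/54.58 = 0.1041; cost = 9.5%.
Debt: weight = 21.66/54.58 = 0.3968; after-tax cost = 8.78% × (1 − 18%) = 7.1996%.
WACC = 0.4991 × 16.8527% + 0.1041 × 9.5000% + 0.3968 × 7.1996% = 12.2567%.

12.26%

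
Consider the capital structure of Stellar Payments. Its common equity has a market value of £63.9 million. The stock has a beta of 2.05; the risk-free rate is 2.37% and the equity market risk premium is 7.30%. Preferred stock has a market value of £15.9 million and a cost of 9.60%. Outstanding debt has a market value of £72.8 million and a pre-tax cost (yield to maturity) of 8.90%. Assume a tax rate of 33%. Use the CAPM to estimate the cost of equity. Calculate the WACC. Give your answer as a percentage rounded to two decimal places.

11.10%

Cost of equity via CAPM: Re = 2.37% + 2.05 × 7.3% = 17.3350%.
Total capital V = 63.9 + 15.9 + 72.8 = 152.6.
Equity: weight = 63.9/152.6 = 0.4187; cost = 17.335%.
Preferred: weight = 15.9/152.6 = 0.1042; cost = 9.6%.
Debt: weight = 72.8/152.6 = 0.4771; after-tax cost = 8.9% × (1 − 33%) = 5.9630%.
WACC = 0.4187 × 17.3350% + 0.1042 × 9.6000% + 0.4771 × 5.9630% = 11.1039%.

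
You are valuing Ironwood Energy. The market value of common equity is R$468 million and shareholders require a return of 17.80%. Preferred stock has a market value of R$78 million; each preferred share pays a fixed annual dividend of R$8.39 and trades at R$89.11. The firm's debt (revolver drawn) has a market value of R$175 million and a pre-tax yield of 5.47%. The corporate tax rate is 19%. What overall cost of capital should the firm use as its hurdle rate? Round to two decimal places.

Cost of preferred: Rp = 8.39 / 89.11 = 9.4153%.
Total capital V = 468 + 78 + 175 = 721.
Equity: weight = 468/721 = 0.6491; cost = 17.8%.
Preferred: weight = 78/721 = 0.1082; cost = 9.4153%.
Revolver drawn: weight = 175/721 = 0.2427; after-tax cost = 5.47% × (1 − 19%) = 4.4307%.
WACC = 0.6491 × 17.8000% + 0.1082 × 9.4153% + 0.2427 × 4.4307% = 13.6479%.

13.65%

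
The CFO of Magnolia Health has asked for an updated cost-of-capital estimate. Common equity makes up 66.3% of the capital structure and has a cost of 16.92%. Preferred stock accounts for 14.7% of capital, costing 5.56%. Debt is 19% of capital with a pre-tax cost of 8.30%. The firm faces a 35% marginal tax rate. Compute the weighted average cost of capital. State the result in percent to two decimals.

After-tax cost of debt = 8.3% × (1 − 35%) = 5.3950%.
WACC = 0.663 × 16.9200% + 0.147 × 5.5600% + 0.190 × 5.3950% = 13.0603%.

13.06%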